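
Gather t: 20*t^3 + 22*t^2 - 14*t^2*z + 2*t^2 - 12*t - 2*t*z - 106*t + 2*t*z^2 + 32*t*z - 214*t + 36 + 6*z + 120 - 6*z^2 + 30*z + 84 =20*t^3 + t^2*(24 - 14*z) + t*(2*z^2 + 30*z - 332) - 6*z^2 + 36*z + 240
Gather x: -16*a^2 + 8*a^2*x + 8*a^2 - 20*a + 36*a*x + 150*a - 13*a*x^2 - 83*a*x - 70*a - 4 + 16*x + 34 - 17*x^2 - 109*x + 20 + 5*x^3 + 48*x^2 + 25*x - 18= -8*a^2 + 60*a + 5*x^3 + x^2*(31 - 13*a) + x*(8*a^2 - 47*a - 68) + 32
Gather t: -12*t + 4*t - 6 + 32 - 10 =16 - 8*t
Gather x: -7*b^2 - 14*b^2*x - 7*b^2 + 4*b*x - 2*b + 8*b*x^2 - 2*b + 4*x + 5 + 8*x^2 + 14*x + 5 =-14*b^2 - 4*b + x^2*(8*b + 8) + x*(-14*b^2 + 4*b + 18) + 10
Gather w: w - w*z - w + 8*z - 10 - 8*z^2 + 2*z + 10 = -w*z - 8*z^2 + 10*z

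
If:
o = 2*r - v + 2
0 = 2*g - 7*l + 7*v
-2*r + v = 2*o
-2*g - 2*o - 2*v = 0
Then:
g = -v - 2/3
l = 5*v/7 - 4/21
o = 2/3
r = v/2 - 2/3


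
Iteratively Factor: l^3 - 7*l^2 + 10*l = (l)*(l^2 - 7*l + 10) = l*(l - 2)*(l - 5)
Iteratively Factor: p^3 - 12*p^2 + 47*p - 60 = (p - 3)*(p^2 - 9*p + 20) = (p - 4)*(p - 3)*(p - 5)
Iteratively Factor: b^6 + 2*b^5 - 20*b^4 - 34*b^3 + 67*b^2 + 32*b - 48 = (b + 1)*(b^5 + b^4 - 21*b^3 - 13*b^2 + 80*b - 48) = (b + 1)*(b + 4)*(b^4 - 3*b^3 - 9*b^2 + 23*b - 12) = (b - 1)*(b + 1)*(b + 4)*(b^3 - 2*b^2 - 11*b + 12) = (b - 4)*(b - 1)*(b + 1)*(b + 4)*(b^2 + 2*b - 3) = (b - 4)*(b - 1)*(b + 1)*(b + 3)*(b + 4)*(b - 1)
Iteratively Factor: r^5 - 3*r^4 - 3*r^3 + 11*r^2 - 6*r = (r - 1)*(r^4 - 2*r^3 - 5*r^2 + 6*r) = (r - 1)*(r + 2)*(r^3 - 4*r^2 + 3*r) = (r - 3)*(r - 1)*(r + 2)*(r^2 - r) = (r - 3)*(r - 1)^2*(r + 2)*(r)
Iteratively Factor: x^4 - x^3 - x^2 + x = (x - 1)*(x^3 - x) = x*(x - 1)*(x^2 - 1) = x*(x - 1)^2*(x + 1)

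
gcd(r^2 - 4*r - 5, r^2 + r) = r + 1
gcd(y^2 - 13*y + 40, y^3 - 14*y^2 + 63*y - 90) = y - 5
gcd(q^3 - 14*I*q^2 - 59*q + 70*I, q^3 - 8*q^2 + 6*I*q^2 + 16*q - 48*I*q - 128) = q - 2*I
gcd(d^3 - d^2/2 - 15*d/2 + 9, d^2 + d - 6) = d^2 + d - 6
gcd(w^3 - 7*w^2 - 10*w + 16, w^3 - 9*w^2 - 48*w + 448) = w - 8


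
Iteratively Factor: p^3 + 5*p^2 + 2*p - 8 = (p - 1)*(p^2 + 6*p + 8) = (p - 1)*(p + 2)*(p + 4)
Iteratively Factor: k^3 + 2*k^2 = (k)*(k^2 + 2*k) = k^2*(k + 2)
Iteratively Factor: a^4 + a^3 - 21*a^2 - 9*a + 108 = (a - 3)*(a^3 + 4*a^2 - 9*a - 36) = (a - 3)^2*(a^2 + 7*a + 12) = (a - 3)^2*(a + 4)*(a + 3)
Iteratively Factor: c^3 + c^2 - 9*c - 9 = (c + 1)*(c^2 - 9) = (c + 1)*(c + 3)*(c - 3)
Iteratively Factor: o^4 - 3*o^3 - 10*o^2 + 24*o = (o - 4)*(o^3 + o^2 - 6*o) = (o - 4)*(o + 3)*(o^2 - 2*o) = (o - 4)*(o - 2)*(o + 3)*(o)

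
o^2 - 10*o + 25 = (o - 5)^2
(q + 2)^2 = q^2 + 4*q + 4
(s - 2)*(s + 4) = s^2 + 2*s - 8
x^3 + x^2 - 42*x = x*(x - 6)*(x + 7)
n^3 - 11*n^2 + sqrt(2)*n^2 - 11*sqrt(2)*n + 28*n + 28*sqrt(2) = (n - 7)*(n - 4)*(n + sqrt(2))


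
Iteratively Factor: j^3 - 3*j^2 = (j)*(j^2 - 3*j) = j^2*(j - 3)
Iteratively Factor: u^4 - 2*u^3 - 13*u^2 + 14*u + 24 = (u - 4)*(u^3 + 2*u^2 - 5*u - 6) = (u - 4)*(u + 3)*(u^2 - u - 2) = (u - 4)*(u + 1)*(u + 3)*(u - 2)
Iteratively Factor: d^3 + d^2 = (d)*(d^2 + d) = d*(d + 1)*(d)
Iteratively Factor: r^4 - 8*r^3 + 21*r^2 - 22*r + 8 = (r - 1)*(r^3 - 7*r^2 + 14*r - 8) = (r - 4)*(r - 1)*(r^2 - 3*r + 2) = (r - 4)*(r - 1)^2*(r - 2)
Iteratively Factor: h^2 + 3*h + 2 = (h + 1)*(h + 2)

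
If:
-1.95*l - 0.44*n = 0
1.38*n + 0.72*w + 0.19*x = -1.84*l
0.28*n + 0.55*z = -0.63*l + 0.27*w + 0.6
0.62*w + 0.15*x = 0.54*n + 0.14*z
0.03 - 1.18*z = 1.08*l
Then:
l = 0.02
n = -0.09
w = -2.25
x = 9.00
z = 0.01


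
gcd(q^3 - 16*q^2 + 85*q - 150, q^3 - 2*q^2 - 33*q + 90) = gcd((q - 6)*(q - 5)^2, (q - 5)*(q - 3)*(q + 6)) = q - 5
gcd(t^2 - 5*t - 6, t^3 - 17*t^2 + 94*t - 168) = t - 6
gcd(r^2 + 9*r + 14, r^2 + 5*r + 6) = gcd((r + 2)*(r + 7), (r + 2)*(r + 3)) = r + 2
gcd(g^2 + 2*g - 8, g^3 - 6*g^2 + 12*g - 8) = g - 2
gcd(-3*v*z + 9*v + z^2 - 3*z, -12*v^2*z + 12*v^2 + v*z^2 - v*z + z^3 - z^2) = -3*v + z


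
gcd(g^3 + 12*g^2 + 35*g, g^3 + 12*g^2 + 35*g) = g^3 + 12*g^2 + 35*g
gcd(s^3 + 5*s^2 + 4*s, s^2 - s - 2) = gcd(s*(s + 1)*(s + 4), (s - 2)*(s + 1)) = s + 1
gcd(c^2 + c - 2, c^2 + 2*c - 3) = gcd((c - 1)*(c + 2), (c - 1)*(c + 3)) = c - 1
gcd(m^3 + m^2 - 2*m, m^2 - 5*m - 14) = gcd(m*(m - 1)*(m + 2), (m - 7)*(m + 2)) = m + 2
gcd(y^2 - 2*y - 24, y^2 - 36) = y - 6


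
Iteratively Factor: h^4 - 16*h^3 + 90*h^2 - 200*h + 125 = (h - 1)*(h^3 - 15*h^2 + 75*h - 125) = (h - 5)*(h - 1)*(h^2 - 10*h + 25) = (h - 5)^2*(h - 1)*(h - 5)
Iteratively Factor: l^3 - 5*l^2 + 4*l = (l)*(l^2 - 5*l + 4) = l*(l - 1)*(l - 4)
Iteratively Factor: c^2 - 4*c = (c)*(c - 4)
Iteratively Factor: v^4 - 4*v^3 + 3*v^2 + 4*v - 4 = (v + 1)*(v^3 - 5*v^2 + 8*v - 4) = (v - 1)*(v + 1)*(v^2 - 4*v + 4) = (v - 2)*(v - 1)*(v + 1)*(v - 2)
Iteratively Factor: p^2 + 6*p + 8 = (p + 4)*(p + 2)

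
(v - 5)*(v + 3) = v^2 - 2*v - 15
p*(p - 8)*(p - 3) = p^3 - 11*p^2 + 24*p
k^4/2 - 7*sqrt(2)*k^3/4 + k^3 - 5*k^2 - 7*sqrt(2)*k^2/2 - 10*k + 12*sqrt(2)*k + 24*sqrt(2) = (k/2 + 1)*(k - 4*sqrt(2))*(k - 3*sqrt(2)/2)*(k + 2*sqrt(2))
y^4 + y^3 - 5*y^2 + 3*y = y*(y - 1)^2*(y + 3)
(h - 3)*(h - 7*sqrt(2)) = h^2 - 7*sqrt(2)*h - 3*h + 21*sqrt(2)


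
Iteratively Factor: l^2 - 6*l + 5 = (l - 5)*(l - 1)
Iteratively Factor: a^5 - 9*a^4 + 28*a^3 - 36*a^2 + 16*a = (a)*(a^4 - 9*a^3 + 28*a^2 - 36*a + 16) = a*(a - 1)*(a^3 - 8*a^2 + 20*a - 16) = a*(a - 4)*(a - 1)*(a^2 - 4*a + 4) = a*(a - 4)*(a - 2)*(a - 1)*(a - 2)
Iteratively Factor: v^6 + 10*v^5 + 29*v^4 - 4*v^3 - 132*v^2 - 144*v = (v + 4)*(v^5 + 6*v^4 + 5*v^3 - 24*v^2 - 36*v) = (v - 2)*(v + 4)*(v^4 + 8*v^3 + 21*v^2 + 18*v) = (v - 2)*(v + 3)*(v + 4)*(v^3 + 5*v^2 + 6*v) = v*(v - 2)*(v + 3)*(v + 4)*(v^2 + 5*v + 6) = v*(v - 2)*(v + 2)*(v + 3)*(v + 4)*(v + 3)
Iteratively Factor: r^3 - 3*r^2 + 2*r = (r - 2)*(r^2 - r) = r*(r - 2)*(r - 1)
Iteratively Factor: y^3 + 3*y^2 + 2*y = (y)*(y^2 + 3*y + 2) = y*(y + 2)*(y + 1)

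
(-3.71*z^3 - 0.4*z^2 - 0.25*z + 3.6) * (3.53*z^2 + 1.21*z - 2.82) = -13.0963*z^5 - 5.9011*z^4 + 9.0957*z^3 + 13.5335*z^2 + 5.061*z - 10.152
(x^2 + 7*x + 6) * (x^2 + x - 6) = x^4 + 8*x^3 + 7*x^2 - 36*x - 36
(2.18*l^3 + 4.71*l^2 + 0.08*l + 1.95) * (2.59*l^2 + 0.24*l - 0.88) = 5.6462*l^5 + 12.7221*l^4 - 0.5808*l^3 + 0.9249*l^2 + 0.3976*l - 1.716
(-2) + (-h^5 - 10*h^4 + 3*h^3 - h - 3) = -h^5 - 10*h^4 + 3*h^3 - h - 5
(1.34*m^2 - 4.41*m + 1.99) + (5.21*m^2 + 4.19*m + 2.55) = 6.55*m^2 - 0.22*m + 4.54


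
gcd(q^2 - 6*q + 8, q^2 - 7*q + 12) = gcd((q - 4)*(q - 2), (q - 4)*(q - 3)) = q - 4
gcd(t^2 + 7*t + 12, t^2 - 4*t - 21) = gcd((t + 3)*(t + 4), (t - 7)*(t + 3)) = t + 3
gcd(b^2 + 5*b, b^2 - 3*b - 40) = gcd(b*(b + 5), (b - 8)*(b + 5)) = b + 5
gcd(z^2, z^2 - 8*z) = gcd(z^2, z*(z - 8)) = z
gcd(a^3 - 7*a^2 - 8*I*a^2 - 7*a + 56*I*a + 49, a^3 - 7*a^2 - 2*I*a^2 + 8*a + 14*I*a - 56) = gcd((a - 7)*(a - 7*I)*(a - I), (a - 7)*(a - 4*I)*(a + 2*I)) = a - 7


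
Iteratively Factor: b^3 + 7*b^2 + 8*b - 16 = (b + 4)*(b^2 + 3*b - 4) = (b - 1)*(b + 4)*(b + 4)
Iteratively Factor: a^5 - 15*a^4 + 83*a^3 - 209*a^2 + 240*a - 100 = (a - 5)*(a^4 - 10*a^3 + 33*a^2 - 44*a + 20) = (a - 5)*(a - 2)*(a^3 - 8*a^2 + 17*a - 10) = (a - 5)*(a - 2)^2*(a^2 - 6*a + 5) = (a - 5)^2*(a - 2)^2*(a - 1)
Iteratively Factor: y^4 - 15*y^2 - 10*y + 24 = (y - 1)*(y^3 + y^2 - 14*y - 24) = (y - 4)*(y - 1)*(y^2 + 5*y + 6) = (y - 4)*(y - 1)*(y + 2)*(y + 3)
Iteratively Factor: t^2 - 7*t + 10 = (t - 2)*(t - 5)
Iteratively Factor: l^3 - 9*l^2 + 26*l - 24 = (l - 2)*(l^2 - 7*l + 12) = (l - 3)*(l - 2)*(l - 4)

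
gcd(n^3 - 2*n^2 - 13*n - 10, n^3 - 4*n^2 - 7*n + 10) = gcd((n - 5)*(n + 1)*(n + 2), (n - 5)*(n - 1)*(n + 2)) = n^2 - 3*n - 10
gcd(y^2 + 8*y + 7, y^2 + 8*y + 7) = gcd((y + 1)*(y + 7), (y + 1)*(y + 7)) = y^2 + 8*y + 7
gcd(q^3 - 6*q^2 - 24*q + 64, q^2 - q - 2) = q - 2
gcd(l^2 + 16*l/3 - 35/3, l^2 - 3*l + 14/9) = 1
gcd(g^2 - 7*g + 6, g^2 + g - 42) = g - 6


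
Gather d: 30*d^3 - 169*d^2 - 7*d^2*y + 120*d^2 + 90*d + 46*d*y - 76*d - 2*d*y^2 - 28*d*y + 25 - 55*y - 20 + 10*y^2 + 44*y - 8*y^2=30*d^3 + d^2*(-7*y - 49) + d*(-2*y^2 + 18*y + 14) + 2*y^2 - 11*y + 5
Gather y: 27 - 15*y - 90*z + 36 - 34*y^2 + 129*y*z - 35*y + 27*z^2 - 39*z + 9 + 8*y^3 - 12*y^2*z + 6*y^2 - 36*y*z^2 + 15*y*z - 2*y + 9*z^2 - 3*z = 8*y^3 + y^2*(-12*z - 28) + y*(-36*z^2 + 144*z - 52) + 36*z^2 - 132*z + 72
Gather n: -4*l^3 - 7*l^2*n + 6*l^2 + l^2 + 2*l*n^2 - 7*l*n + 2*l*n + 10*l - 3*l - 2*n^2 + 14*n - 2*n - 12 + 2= -4*l^3 + 7*l^2 + 7*l + n^2*(2*l - 2) + n*(-7*l^2 - 5*l + 12) - 10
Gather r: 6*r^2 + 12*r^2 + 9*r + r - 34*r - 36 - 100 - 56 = 18*r^2 - 24*r - 192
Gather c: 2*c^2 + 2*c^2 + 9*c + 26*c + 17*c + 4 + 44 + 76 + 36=4*c^2 + 52*c + 160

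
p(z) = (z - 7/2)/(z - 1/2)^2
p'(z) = -2*(z - 7/2)/(z - 1/2)^3 + (z - 1/2)^(-2) = 4*(13 - 2*z)/(2*z - 1)^3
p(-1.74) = -1.04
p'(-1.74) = -0.73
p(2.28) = -0.39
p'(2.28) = 0.75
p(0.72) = -57.44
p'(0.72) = 542.82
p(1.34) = -3.06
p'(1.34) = 8.71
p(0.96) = -12.00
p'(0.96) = 56.92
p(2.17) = -0.48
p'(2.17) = 0.93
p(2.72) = -0.16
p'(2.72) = 0.35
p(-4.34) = -0.33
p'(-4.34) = -0.10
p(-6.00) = -0.22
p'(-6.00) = -0.05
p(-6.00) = -0.22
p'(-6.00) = -0.05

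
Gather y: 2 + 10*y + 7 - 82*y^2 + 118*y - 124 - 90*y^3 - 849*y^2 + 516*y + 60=-90*y^3 - 931*y^2 + 644*y - 55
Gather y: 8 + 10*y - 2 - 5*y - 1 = 5*y + 5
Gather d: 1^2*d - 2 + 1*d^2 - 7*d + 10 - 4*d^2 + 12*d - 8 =-3*d^2 + 6*d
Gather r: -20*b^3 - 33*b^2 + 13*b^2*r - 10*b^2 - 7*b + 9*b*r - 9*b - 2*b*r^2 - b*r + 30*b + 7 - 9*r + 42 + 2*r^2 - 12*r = -20*b^3 - 43*b^2 + 14*b + r^2*(2 - 2*b) + r*(13*b^2 + 8*b - 21) + 49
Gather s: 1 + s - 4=s - 3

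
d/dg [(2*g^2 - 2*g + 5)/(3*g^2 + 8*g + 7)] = 2*(11*g^2 - g - 27)/(9*g^4 + 48*g^3 + 106*g^2 + 112*g + 49)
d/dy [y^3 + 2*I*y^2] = y*(3*y + 4*I)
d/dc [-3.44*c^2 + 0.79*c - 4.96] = 0.79 - 6.88*c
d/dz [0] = 0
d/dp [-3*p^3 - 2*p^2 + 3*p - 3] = -9*p^2 - 4*p + 3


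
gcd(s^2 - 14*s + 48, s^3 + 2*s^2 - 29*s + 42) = 1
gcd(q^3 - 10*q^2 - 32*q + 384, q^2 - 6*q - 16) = q - 8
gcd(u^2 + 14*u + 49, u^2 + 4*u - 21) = u + 7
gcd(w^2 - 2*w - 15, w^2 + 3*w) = w + 3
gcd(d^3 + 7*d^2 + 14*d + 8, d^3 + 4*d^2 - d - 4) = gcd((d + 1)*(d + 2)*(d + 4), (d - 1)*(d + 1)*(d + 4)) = d^2 + 5*d + 4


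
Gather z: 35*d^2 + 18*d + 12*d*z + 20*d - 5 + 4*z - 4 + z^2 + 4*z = 35*d^2 + 38*d + z^2 + z*(12*d + 8) - 9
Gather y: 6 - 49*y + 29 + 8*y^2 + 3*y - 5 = 8*y^2 - 46*y + 30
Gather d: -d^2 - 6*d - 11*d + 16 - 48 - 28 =-d^2 - 17*d - 60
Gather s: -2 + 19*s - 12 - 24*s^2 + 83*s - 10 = -24*s^2 + 102*s - 24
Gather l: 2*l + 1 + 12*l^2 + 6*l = 12*l^2 + 8*l + 1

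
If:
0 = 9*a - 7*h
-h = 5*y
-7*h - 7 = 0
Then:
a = -7/9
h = -1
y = 1/5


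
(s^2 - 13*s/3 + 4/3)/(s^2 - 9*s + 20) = (s - 1/3)/(s - 5)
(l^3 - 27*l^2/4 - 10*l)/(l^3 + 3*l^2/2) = (4*l^2 - 27*l - 40)/(2*l*(2*l + 3))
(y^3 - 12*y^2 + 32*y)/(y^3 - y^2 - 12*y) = (y - 8)/(y + 3)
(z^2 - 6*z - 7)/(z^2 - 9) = (z^2 - 6*z - 7)/(z^2 - 9)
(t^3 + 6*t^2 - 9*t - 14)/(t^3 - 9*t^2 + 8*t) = (t^3 + 6*t^2 - 9*t - 14)/(t*(t^2 - 9*t + 8))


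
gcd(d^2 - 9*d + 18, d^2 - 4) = 1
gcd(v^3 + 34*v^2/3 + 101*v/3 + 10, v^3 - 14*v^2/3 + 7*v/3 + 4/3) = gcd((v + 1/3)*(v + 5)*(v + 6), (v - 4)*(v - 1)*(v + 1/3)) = v + 1/3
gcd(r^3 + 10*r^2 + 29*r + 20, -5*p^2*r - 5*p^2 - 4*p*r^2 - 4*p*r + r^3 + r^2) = r + 1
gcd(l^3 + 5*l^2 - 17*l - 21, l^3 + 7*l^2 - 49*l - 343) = l + 7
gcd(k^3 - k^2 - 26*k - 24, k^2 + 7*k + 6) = k + 1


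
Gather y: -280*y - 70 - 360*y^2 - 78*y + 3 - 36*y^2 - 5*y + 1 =-396*y^2 - 363*y - 66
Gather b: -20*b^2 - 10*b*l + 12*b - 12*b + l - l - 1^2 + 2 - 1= -20*b^2 - 10*b*l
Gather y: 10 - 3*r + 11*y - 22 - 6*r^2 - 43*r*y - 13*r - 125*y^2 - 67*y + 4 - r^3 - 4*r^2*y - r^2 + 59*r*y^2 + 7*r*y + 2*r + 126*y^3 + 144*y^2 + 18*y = -r^3 - 7*r^2 - 14*r + 126*y^3 + y^2*(59*r + 19) + y*(-4*r^2 - 36*r - 38) - 8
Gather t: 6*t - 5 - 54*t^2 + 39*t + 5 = -54*t^2 + 45*t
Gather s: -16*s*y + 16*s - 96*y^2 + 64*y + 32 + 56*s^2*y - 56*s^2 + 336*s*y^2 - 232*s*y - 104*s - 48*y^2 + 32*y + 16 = s^2*(56*y - 56) + s*(336*y^2 - 248*y - 88) - 144*y^2 + 96*y + 48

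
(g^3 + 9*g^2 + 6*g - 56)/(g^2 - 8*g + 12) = (g^2 + 11*g + 28)/(g - 6)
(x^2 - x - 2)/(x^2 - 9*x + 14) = (x + 1)/(x - 7)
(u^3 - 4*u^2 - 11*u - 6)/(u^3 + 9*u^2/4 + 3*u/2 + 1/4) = 4*(u - 6)/(4*u + 1)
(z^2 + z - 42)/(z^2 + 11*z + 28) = (z - 6)/(z + 4)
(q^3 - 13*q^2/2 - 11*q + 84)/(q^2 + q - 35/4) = 2*(q^2 - 10*q + 24)/(2*q - 5)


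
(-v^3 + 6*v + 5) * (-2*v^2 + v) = 2*v^5 - v^4 - 12*v^3 - 4*v^2 + 5*v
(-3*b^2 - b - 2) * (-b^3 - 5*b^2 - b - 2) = 3*b^5 + 16*b^4 + 10*b^3 + 17*b^2 + 4*b + 4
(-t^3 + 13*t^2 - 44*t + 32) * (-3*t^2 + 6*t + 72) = 3*t^5 - 45*t^4 + 138*t^3 + 576*t^2 - 2976*t + 2304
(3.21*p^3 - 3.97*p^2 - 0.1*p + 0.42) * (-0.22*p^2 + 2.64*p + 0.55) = -0.7062*p^5 + 9.3478*p^4 - 8.6933*p^3 - 2.5399*p^2 + 1.0538*p + 0.231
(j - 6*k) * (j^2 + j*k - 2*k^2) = j^3 - 5*j^2*k - 8*j*k^2 + 12*k^3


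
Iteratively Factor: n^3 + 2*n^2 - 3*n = (n - 1)*(n^2 + 3*n) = n*(n - 1)*(n + 3)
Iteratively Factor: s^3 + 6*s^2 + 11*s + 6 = (s + 3)*(s^2 + 3*s + 2) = (s + 1)*(s + 3)*(s + 2)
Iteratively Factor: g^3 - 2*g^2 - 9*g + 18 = (g - 3)*(g^2 + g - 6) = (g - 3)*(g - 2)*(g + 3)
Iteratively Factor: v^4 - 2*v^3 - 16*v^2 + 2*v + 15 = (v - 1)*(v^3 - v^2 - 17*v - 15) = (v - 1)*(v + 1)*(v^2 - 2*v - 15) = (v - 1)*(v + 1)*(v + 3)*(v - 5)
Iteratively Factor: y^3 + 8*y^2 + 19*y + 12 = (y + 4)*(y^2 + 4*y + 3) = (y + 1)*(y + 4)*(y + 3)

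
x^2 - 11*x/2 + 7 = (x - 7/2)*(x - 2)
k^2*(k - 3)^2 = k^4 - 6*k^3 + 9*k^2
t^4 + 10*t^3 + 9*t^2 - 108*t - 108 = (t - 3)*(t + 1)*(t + 6)^2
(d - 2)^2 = d^2 - 4*d + 4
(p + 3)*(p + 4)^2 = p^3 + 11*p^2 + 40*p + 48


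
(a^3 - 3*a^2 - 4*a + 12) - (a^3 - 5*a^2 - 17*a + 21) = 2*a^2 + 13*a - 9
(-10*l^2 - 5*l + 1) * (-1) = 10*l^2 + 5*l - 1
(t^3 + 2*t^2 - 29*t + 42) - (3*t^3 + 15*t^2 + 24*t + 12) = -2*t^3 - 13*t^2 - 53*t + 30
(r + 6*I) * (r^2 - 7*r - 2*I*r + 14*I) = r^3 - 7*r^2 + 4*I*r^2 + 12*r - 28*I*r - 84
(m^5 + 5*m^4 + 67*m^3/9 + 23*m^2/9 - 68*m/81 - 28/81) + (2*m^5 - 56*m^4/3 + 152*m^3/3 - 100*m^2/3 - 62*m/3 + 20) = 3*m^5 - 41*m^4/3 + 523*m^3/9 - 277*m^2/9 - 1742*m/81 + 1592/81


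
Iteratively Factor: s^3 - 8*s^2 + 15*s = (s - 5)*(s^2 - 3*s) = (s - 5)*(s - 3)*(s)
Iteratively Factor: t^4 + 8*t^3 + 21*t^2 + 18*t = (t + 3)*(t^3 + 5*t^2 + 6*t) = (t + 2)*(t + 3)*(t^2 + 3*t) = t*(t + 2)*(t + 3)*(t + 3)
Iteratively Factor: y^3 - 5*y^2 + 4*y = (y - 4)*(y^2 - y) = (y - 4)*(y - 1)*(y)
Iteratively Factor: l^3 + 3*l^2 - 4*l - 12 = (l - 2)*(l^2 + 5*l + 6) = (l - 2)*(l + 3)*(l + 2)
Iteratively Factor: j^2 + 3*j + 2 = (j + 2)*(j + 1)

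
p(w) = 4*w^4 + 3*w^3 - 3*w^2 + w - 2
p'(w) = 16*w^3 + 9*w^2 - 6*w + 1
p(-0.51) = -3.42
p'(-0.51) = 4.28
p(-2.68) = 122.37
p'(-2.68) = -226.26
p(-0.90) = -4.89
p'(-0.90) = 2.03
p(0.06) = -1.95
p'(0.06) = 0.68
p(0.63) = -1.18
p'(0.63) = 4.79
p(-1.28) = -3.75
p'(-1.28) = -10.13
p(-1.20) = -4.41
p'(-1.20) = -6.49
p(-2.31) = 56.60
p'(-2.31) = -134.34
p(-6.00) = 4420.00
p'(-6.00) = -3095.00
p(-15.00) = 191683.00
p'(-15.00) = -51884.00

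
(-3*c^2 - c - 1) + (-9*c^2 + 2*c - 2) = -12*c^2 + c - 3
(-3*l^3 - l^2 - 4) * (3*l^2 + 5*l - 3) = -9*l^5 - 18*l^4 + 4*l^3 - 9*l^2 - 20*l + 12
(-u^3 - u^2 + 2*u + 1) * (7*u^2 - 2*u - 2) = -7*u^5 - 5*u^4 + 18*u^3 + 5*u^2 - 6*u - 2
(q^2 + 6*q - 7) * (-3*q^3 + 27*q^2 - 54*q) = -3*q^5 + 9*q^4 + 129*q^3 - 513*q^2 + 378*q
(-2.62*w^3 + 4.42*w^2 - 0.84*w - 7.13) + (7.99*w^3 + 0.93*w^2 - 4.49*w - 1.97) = 5.37*w^3 + 5.35*w^2 - 5.33*w - 9.1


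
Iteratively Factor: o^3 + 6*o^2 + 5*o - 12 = (o + 3)*(o^2 + 3*o - 4) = (o - 1)*(o + 3)*(o + 4)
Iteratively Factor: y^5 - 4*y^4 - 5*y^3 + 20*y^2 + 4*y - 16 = (y + 1)*(y^4 - 5*y^3 + 20*y - 16) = (y + 1)*(y + 2)*(y^3 - 7*y^2 + 14*y - 8) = (y - 4)*(y + 1)*(y + 2)*(y^2 - 3*y + 2) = (y - 4)*(y - 1)*(y + 1)*(y + 2)*(y - 2)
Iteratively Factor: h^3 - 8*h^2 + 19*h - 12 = (h - 3)*(h^2 - 5*h + 4) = (h - 3)*(h - 1)*(h - 4)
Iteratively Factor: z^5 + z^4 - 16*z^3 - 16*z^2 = (z + 1)*(z^4 - 16*z^2) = (z - 4)*(z + 1)*(z^3 + 4*z^2) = z*(z - 4)*(z + 1)*(z^2 + 4*z) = z*(z - 4)*(z + 1)*(z + 4)*(z)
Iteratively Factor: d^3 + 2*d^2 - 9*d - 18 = (d + 3)*(d^2 - d - 6) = (d + 2)*(d + 3)*(d - 3)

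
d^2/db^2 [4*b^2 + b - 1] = 8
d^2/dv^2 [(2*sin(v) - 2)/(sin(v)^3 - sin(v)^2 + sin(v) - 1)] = 4*(-2*sin(v)^4 + 5*sin(v)^2 - 1)/(sin(v)^2 + 1)^3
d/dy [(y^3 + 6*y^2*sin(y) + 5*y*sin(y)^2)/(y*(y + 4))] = (6*y^2*cos(y) + y^2 + 5*y*sin(2*y) + 24*y*cos(y) + 8*y - 5*sin(y)^2 + 24*sin(y) + 20*sin(2*y))/(y^2 + 8*y + 16)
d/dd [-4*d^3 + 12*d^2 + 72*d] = -12*d^2 + 24*d + 72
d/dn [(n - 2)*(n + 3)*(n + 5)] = 3*n^2 + 12*n - 1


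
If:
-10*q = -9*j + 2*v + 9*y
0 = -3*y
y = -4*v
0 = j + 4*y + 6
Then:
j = -6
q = -27/5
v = 0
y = 0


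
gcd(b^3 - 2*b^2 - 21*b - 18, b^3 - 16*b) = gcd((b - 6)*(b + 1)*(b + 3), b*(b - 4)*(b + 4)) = 1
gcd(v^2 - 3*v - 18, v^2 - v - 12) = v + 3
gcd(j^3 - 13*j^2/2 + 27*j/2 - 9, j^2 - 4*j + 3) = j - 3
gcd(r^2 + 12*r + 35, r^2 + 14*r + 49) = r + 7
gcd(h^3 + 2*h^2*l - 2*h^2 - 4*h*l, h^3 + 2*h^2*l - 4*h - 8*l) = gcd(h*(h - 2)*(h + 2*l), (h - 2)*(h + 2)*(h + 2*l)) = h^2 + 2*h*l - 2*h - 4*l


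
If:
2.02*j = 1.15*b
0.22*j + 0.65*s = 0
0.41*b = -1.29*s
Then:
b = 0.00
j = 0.00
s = 0.00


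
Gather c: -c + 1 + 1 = 2 - c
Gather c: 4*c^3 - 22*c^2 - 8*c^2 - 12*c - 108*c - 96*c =4*c^3 - 30*c^2 - 216*c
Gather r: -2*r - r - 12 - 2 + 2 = -3*r - 12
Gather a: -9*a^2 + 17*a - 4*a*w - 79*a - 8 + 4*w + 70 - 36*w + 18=-9*a^2 + a*(-4*w - 62) - 32*w + 80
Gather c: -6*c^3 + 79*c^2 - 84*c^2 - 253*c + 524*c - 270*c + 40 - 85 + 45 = -6*c^3 - 5*c^2 + c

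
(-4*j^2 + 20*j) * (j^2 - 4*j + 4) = -4*j^4 + 36*j^3 - 96*j^2 + 80*j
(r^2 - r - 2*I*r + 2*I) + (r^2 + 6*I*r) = 2*r^2 - r + 4*I*r + 2*I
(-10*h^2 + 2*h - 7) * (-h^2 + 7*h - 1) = 10*h^4 - 72*h^3 + 31*h^2 - 51*h + 7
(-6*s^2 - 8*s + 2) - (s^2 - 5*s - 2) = -7*s^2 - 3*s + 4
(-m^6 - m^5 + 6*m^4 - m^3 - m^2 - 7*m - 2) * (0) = 0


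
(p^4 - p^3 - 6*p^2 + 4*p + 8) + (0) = p^4 - p^3 - 6*p^2 + 4*p + 8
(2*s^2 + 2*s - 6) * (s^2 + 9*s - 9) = 2*s^4 + 20*s^3 - 6*s^2 - 72*s + 54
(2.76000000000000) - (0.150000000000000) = 2.61000000000000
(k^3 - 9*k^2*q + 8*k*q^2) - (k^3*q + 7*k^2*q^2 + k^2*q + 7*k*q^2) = -k^3*q + k^3 - 7*k^2*q^2 - 10*k^2*q + k*q^2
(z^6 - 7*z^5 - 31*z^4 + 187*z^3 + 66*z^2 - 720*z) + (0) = z^6 - 7*z^5 - 31*z^4 + 187*z^3 + 66*z^2 - 720*z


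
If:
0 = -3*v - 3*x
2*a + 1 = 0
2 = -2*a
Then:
No Solution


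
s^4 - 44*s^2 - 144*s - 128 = (s - 8)*(s + 2)^2*(s + 4)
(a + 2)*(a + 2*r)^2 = a^3 + 4*a^2*r + 2*a^2 + 4*a*r^2 + 8*a*r + 8*r^2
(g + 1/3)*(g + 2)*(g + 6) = g^3 + 25*g^2/3 + 44*g/3 + 4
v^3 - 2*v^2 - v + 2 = (v - 2)*(v - 1)*(v + 1)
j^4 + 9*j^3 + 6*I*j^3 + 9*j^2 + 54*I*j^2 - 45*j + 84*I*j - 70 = (j + 2)*(j + 7)*(j + I)*(j + 5*I)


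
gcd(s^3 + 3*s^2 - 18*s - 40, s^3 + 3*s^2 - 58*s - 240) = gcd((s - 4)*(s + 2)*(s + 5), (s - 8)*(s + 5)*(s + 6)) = s + 5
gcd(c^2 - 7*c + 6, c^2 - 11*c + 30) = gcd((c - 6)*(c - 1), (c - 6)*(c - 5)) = c - 6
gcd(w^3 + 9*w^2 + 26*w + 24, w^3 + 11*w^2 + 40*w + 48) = w^2 + 7*w + 12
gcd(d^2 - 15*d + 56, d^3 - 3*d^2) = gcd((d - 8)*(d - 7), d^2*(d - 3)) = 1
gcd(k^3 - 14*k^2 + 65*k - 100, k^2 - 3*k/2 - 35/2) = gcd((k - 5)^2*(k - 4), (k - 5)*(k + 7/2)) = k - 5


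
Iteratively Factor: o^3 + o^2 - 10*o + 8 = (o + 4)*(o^2 - 3*o + 2) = (o - 2)*(o + 4)*(o - 1)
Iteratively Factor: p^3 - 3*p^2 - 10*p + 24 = (p + 3)*(p^2 - 6*p + 8) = (p - 4)*(p + 3)*(p - 2)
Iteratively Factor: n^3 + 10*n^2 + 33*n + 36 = (n + 3)*(n^2 + 7*n + 12) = (n + 3)*(n + 4)*(n + 3)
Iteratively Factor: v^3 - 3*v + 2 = (v - 1)*(v^2 + v - 2) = (v - 1)*(v + 2)*(v - 1)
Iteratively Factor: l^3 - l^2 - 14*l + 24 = (l + 4)*(l^2 - 5*l + 6) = (l - 3)*(l + 4)*(l - 2)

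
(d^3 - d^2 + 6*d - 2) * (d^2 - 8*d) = d^5 - 9*d^4 + 14*d^3 - 50*d^2 + 16*d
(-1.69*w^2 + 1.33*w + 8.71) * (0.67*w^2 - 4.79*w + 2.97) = -1.1323*w^4 + 8.9862*w^3 - 5.5543*w^2 - 37.7708*w + 25.8687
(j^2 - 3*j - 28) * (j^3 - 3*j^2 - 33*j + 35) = j^5 - 6*j^4 - 52*j^3 + 218*j^2 + 819*j - 980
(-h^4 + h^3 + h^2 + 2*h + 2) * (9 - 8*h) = 8*h^5 - 17*h^4 + h^3 - 7*h^2 + 2*h + 18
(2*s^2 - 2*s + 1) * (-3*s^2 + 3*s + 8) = -6*s^4 + 12*s^3 + 7*s^2 - 13*s + 8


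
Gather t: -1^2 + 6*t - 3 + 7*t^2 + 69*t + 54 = 7*t^2 + 75*t + 50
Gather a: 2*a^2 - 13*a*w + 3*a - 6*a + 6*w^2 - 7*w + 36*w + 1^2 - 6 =2*a^2 + a*(-13*w - 3) + 6*w^2 + 29*w - 5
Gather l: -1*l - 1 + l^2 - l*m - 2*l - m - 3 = l^2 + l*(-m - 3) - m - 4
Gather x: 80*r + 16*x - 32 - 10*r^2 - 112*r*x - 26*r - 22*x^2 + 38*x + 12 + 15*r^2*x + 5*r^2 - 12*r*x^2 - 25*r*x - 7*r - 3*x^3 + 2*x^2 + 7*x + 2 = -5*r^2 + 47*r - 3*x^3 + x^2*(-12*r - 20) + x*(15*r^2 - 137*r + 61) - 18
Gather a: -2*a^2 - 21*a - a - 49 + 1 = -2*a^2 - 22*a - 48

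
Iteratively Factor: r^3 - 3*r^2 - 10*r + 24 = (r - 2)*(r^2 - r - 12) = (r - 2)*(r + 3)*(r - 4)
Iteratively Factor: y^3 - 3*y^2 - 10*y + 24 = (y - 2)*(y^2 - y - 12) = (y - 4)*(y - 2)*(y + 3)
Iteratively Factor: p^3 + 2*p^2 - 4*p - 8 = (p + 2)*(p^2 - 4) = (p + 2)^2*(p - 2)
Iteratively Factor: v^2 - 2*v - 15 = (v + 3)*(v - 5)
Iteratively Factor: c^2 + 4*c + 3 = (c + 1)*(c + 3)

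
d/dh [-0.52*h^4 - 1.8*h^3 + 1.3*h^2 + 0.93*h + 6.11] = -2.08*h^3 - 5.4*h^2 + 2.6*h + 0.93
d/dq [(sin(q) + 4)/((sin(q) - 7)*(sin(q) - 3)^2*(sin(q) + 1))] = (-3*sin(q)^3 - sin(q)^2 + 103*sin(q) + 5)*cos(q)/((sin(q) - 7)^2*(sin(q) - 3)^3*(sin(q) + 1)^2)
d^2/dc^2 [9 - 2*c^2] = -4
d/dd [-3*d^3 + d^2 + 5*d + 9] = -9*d^2 + 2*d + 5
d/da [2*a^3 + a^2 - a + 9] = 6*a^2 + 2*a - 1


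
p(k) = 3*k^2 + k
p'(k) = 6*k + 1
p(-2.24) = 12.81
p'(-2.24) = -12.44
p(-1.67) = 6.70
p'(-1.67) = -9.02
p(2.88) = 27.76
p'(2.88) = 18.28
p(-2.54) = 16.81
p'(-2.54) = -14.24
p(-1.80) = 7.92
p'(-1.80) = -9.80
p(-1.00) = 2.00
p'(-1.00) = -5.00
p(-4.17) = 48.00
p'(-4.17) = -24.02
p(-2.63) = 18.12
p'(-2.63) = -14.78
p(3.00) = 30.00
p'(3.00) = 19.00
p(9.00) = 252.00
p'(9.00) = 55.00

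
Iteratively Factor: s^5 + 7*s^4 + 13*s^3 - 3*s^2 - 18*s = (s - 1)*(s^4 + 8*s^3 + 21*s^2 + 18*s) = (s - 1)*(s + 3)*(s^3 + 5*s^2 + 6*s) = (s - 1)*(s + 2)*(s + 3)*(s^2 + 3*s) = (s - 1)*(s + 2)*(s + 3)^2*(s)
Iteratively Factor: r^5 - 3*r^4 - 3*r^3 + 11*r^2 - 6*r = (r)*(r^4 - 3*r^3 - 3*r^2 + 11*r - 6) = r*(r + 2)*(r^3 - 5*r^2 + 7*r - 3) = r*(r - 3)*(r + 2)*(r^2 - 2*r + 1) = r*(r - 3)*(r - 1)*(r + 2)*(r - 1)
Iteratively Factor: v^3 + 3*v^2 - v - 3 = (v + 1)*(v^2 + 2*v - 3) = (v - 1)*(v + 1)*(v + 3)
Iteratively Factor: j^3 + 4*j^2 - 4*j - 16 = (j + 4)*(j^2 - 4) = (j - 2)*(j + 4)*(j + 2)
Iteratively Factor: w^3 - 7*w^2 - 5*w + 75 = (w + 3)*(w^2 - 10*w + 25) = (w - 5)*(w + 3)*(w - 5)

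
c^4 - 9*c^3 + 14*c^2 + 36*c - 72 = (c - 6)*(c - 3)*(c - 2)*(c + 2)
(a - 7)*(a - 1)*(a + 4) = a^3 - 4*a^2 - 25*a + 28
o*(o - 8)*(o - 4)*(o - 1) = o^4 - 13*o^3 + 44*o^2 - 32*o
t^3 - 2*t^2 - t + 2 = (t - 2)*(t - 1)*(t + 1)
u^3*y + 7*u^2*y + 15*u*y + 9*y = (u + 3)^2*(u*y + y)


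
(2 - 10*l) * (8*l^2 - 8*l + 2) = -80*l^3 + 96*l^2 - 36*l + 4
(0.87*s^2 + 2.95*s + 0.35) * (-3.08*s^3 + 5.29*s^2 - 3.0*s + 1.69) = -2.6796*s^5 - 4.4837*s^4 + 11.9175*s^3 - 5.5282*s^2 + 3.9355*s + 0.5915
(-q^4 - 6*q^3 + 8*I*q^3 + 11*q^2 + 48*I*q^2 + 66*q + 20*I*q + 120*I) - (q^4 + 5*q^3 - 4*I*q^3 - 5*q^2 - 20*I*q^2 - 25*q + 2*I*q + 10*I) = -2*q^4 - 11*q^3 + 12*I*q^3 + 16*q^2 + 68*I*q^2 + 91*q + 18*I*q + 110*I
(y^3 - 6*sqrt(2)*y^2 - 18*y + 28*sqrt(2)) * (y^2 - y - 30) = y^5 - 6*sqrt(2)*y^4 - y^4 - 48*y^3 + 6*sqrt(2)*y^3 + 18*y^2 + 208*sqrt(2)*y^2 - 28*sqrt(2)*y + 540*y - 840*sqrt(2)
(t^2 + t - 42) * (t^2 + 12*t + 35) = t^4 + 13*t^3 + 5*t^2 - 469*t - 1470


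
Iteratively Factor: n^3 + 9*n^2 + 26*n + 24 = (n + 4)*(n^2 + 5*n + 6) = (n + 2)*(n + 4)*(n + 3)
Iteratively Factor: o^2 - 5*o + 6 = (o - 2)*(o - 3)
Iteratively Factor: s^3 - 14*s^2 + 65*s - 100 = (s - 5)*(s^2 - 9*s + 20) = (s - 5)^2*(s - 4)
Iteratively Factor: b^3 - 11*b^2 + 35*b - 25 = (b - 1)*(b^2 - 10*b + 25) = (b - 5)*(b - 1)*(b - 5)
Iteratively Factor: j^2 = (j)*(j)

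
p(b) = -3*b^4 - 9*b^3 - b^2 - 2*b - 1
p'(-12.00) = 16870.00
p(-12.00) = -46777.00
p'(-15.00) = 34453.00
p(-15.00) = -121696.00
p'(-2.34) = 8.59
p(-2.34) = 23.57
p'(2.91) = -532.16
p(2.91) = -452.19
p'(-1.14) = -17.03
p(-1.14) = 8.25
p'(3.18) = -667.28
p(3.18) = -613.67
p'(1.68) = -138.46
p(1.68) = -73.75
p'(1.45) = -98.25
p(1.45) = -46.70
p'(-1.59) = -18.84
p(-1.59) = 16.66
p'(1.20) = -64.02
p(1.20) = -26.61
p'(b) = -12*b^3 - 27*b^2 - 2*b - 2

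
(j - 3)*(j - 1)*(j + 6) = j^3 + 2*j^2 - 21*j + 18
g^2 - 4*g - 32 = (g - 8)*(g + 4)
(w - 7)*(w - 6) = w^2 - 13*w + 42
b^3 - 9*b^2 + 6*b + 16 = (b - 8)*(b - 2)*(b + 1)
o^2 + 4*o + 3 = (o + 1)*(o + 3)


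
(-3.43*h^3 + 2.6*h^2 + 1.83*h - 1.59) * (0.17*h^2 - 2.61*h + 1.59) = -0.5831*h^5 + 9.3943*h^4 - 11.9286*h^3 - 0.9126*h^2 + 7.0596*h - 2.5281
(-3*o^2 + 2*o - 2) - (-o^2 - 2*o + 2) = -2*o^2 + 4*o - 4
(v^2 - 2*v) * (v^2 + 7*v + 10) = v^4 + 5*v^3 - 4*v^2 - 20*v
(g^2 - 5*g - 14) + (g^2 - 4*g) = 2*g^2 - 9*g - 14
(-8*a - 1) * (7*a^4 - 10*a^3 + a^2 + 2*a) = -56*a^5 + 73*a^4 + 2*a^3 - 17*a^2 - 2*a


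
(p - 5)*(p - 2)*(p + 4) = p^3 - 3*p^2 - 18*p + 40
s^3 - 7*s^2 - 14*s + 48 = (s - 8)*(s - 2)*(s + 3)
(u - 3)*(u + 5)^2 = u^3 + 7*u^2 - 5*u - 75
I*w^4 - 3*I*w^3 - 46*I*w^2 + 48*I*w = w*(w - 8)*(w + 6)*(I*w - I)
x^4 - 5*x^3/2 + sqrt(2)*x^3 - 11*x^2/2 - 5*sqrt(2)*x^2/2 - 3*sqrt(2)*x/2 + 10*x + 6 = (x - 3)*(x + 1/2)*(x - sqrt(2))*(x + 2*sqrt(2))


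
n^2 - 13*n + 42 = (n - 7)*(n - 6)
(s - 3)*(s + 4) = s^2 + s - 12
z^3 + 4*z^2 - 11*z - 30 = (z - 3)*(z + 2)*(z + 5)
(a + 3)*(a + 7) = a^2 + 10*a + 21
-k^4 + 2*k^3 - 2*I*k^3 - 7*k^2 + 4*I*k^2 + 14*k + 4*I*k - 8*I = (k - 2)*(k + 4*I)*(I*k + 1)^2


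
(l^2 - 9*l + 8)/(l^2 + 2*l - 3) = (l - 8)/(l + 3)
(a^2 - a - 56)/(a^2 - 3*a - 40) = (a + 7)/(a + 5)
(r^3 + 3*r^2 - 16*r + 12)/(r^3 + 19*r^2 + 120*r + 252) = (r^2 - 3*r + 2)/(r^2 + 13*r + 42)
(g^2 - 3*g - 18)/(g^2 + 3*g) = (g - 6)/g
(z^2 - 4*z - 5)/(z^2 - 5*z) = (z + 1)/z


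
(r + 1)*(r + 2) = r^2 + 3*r + 2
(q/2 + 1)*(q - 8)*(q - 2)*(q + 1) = q^4/2 - 7*q^3/2 - 6*q^2 + 14*q + 16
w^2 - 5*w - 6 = (w - 6)*(w + 1)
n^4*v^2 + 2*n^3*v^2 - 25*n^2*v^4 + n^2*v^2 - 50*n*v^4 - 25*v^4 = (n - 5*v)*(n + 5*v)*(n*v + v)^2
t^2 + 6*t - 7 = (t - 1)*(t + 7)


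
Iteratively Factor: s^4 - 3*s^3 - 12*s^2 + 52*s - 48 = (s - 2)*(s^3 - s^2 - 14*s + 24) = (s - 3)*(s - 2)*(s^2 + 2*s - 8) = (s - 3)*(s - 2)*(s + 4)*(s - 2)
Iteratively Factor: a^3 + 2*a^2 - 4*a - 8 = (a + 2)*(a^2 - 4) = (a - 2)*(a + 2)*(a + 2)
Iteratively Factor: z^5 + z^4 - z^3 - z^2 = (z - 1)*(z^4 + 2*z^3 + z^2) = (z - 1)*(z + 1)*(z^3 + z^2) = z*(z - 1)*(z + 1)*(z^2 + z) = z*(z - 1)*(z + 1)^2*(z)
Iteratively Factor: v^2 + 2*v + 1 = (v + 1)*(v + 1)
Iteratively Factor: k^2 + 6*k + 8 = (k + 2)*(k + 4)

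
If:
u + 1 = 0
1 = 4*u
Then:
No Solution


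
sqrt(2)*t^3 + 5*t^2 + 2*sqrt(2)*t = t*(t + 2*sqrt(2))*(sqrt(2)*t + 1)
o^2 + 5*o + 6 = (o + 2)*(o + 3)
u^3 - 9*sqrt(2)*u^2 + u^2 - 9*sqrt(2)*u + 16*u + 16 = (u + 1)*(u - 8*sqrt(2))*(u - sqrt(2))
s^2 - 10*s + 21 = (s - 7)*(s - 3)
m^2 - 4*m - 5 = (m - 5)*(m + 1)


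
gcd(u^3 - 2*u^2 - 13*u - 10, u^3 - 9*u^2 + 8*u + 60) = u^2 - 3*u - 10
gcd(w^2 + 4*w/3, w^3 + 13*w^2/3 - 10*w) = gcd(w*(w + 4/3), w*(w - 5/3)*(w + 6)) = w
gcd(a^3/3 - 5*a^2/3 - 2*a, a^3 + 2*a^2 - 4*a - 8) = 1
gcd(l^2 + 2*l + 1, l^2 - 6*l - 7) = l + 1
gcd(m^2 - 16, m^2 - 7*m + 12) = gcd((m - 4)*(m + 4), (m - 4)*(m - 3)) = m - 4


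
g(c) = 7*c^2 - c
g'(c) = 14*c - 1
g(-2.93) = 63.02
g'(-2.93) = -42.02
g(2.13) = 29.63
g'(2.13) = 28.82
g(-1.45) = 16.17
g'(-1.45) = -21.30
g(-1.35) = 14.11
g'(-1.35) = -19.90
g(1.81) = 21.12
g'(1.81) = 24.34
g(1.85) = 22.11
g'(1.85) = 24.90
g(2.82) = 52.85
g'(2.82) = 38.48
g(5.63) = 216.25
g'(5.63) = 77.82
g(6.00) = 246.00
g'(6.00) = 83.00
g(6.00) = 246.00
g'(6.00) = 83.00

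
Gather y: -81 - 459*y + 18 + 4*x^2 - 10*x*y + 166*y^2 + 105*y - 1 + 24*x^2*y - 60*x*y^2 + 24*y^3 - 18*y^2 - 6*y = 4*x^2 + 24*y^3 + y^2*(148 - 60*x) + y*(24*x^2 - 10*x - 360) - 64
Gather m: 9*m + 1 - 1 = 9*m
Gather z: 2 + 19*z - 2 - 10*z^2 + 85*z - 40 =-10*z^2 + 104*z - 40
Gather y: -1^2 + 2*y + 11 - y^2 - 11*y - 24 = -y^2 - 9*y - 14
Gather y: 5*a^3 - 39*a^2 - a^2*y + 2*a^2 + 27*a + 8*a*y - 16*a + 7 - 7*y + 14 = 5*a^3 - 37*a^2 + 11*a + y*(-a^2 + 8*a - 7) + 21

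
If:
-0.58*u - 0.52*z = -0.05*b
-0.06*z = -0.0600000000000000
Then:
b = 11.6*u + 10.4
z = 1.00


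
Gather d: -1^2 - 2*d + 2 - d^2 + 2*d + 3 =4 - d^2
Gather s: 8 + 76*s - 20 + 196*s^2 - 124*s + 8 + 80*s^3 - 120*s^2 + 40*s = 80*s^3 + 76*s^2 - 8*s - 4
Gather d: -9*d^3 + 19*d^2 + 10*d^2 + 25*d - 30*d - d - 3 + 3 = -9*d^3 + 29*d^2 - 6*d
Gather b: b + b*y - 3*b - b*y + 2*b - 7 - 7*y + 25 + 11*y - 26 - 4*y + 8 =0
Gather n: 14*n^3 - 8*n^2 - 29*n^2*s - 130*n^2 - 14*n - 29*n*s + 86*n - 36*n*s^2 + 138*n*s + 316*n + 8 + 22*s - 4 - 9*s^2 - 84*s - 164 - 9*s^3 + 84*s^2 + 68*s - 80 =14*n^3 + n^2*(-29*s - 138) + n*(-36*s^2 + 109*s + 388) - 9*s^3 + 75*s^2 + 6*s - 240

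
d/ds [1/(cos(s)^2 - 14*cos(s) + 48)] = 2*(cos(s) - 7)*sin(s)/(cos(s)^2 - 14*cos(s) + 48)^2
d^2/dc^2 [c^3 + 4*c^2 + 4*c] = 6*c + 8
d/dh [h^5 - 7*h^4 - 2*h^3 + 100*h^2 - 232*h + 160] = 5*h^4 - 28*h^3 - 6*h^2 + 200*h - 232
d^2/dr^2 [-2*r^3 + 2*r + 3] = -12*r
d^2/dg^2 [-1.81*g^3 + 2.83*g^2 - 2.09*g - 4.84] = 5.66 - 10.86*g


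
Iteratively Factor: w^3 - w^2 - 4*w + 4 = (w - 1)*(w^2 - 4) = (w - 2)*(w - 1)*(w + 2)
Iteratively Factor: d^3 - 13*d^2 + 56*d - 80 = (d - 4)*(d^2 - 9*d + 20) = (d - 5)*(d - 4)*(d - 4)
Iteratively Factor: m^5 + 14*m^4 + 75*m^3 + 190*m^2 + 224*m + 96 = (m + 1)*(m^4 + 13*m^3 + 62*m^2 + 128*m + 96) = (m + 1)*(m + 2)*(m^3 + 11*m^2 + 40*m + 48) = (m + 1)*(m + 2)*(m + 3)*(m^2 + 8*m + 16) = (m + 1)*(m + 2)*(m + 3)*(m + 4)*(m + 4)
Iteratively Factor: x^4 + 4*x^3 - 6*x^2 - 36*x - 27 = (x + 1)*(x^3 + 3*x^2 - 9*x - 27) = (x + 1)*(x + 3)*(x^2 - 9) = (x - 3)*(x + 1)*(x + 3)*(x + 3)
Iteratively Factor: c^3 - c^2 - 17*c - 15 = (c + 1)*(c^2 - 2*c - 15) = (c + 1)*(c + 3)*(c - 5)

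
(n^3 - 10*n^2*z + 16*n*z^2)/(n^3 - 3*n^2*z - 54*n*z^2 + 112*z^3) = n/(n + 7*z)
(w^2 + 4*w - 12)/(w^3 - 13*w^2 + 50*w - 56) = (w + 6)/(w^2 - 11*w + 28)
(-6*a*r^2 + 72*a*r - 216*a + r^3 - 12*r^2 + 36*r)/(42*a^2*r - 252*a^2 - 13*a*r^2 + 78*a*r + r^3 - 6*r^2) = (r - 6)/(-7*a + r)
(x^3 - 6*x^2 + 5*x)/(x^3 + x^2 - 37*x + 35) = x/(x + 7)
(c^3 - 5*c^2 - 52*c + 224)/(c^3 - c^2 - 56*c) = (c - 4)/c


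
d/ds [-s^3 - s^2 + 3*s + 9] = -3*s^2 - 2*s + 3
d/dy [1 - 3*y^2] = -6*y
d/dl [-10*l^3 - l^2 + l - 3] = -30*l^2 - 2*l + 1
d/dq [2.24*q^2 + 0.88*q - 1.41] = 4.48*q + 0.88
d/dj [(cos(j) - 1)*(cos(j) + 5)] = -2*(cos(j) + 2)*sin(j)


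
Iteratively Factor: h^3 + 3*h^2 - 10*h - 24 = (h + 2)*(h^2 + h - 12) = (h - 3)*(h + 2)*(h + 4)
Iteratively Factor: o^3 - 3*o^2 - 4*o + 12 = (o + 2)*(o^2 - 5*o + 6) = (o - 3)*(o + 2)*(o - 2)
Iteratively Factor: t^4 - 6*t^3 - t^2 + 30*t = (t - 3)*(t^3 - 3*t^2 - 10*t) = (t - 5)*(t - 3)*(t^2 + 2*t) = (t - 5)*(t - 3)*(t + 2)*(t)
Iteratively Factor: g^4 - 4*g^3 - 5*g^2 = (g)*(g^3 - 4*g^2 - 5*g) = g^2*(g^2 - 4*g - 5) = g^2*(g - 5)*(g + 1)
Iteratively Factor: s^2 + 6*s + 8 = (s + 2)*(s + 4)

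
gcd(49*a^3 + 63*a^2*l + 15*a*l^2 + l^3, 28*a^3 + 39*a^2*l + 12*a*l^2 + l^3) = 7*a^2 + 8*a*l + l^2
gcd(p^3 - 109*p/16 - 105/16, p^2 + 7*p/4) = p + 7/4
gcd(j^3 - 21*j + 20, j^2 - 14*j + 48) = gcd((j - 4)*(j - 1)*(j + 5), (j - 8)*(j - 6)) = 1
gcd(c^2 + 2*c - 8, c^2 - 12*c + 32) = 1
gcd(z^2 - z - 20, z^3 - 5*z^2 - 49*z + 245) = z - 5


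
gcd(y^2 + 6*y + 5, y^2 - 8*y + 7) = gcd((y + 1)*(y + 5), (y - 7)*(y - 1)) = 1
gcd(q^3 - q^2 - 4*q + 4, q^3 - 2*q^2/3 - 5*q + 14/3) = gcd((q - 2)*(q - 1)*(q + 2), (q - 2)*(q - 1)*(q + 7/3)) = q^2 - 3*q + 2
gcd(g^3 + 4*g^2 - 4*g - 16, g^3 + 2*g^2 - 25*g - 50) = g + 2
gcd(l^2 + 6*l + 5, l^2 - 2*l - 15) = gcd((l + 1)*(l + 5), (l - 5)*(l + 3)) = 1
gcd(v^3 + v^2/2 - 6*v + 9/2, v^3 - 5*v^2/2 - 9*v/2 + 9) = v - 3/2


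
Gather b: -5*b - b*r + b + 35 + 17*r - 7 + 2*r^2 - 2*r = b*(-r - 4) + 2*r^2 + 15*r + 28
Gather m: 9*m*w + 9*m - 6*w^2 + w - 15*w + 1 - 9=m*(9*w + 9) - 6*w^2 - 14*w - 8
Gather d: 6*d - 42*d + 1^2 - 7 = -36*d - 6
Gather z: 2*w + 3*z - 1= 2*w + 3*z - 1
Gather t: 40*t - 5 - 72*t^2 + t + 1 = -72*t^2 + 41*t - 4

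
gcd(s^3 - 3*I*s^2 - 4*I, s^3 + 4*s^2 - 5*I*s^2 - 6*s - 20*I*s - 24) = s - 2*I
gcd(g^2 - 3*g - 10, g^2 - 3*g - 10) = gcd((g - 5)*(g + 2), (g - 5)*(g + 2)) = g^2 - 3*g - 10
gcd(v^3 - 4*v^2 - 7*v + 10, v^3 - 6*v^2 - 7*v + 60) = v - 5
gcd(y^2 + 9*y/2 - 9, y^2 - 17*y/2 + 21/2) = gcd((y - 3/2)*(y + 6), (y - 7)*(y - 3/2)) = y - 3/2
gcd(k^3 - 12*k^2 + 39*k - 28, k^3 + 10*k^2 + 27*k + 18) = 1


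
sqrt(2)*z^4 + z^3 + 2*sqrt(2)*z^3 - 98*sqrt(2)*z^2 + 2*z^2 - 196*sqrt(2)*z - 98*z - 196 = (z + 2)*(z - 7*sqrt(2))*(z + 7*sqrt(2))*(sqrt(2)*z + 1)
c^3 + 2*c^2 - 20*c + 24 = (c - 2)^2*(c + 6)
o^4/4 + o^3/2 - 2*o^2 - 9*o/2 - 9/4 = (o/2 + 1/2)^2*(o - 3)*(o + 3)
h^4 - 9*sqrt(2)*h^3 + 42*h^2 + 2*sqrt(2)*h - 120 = (h - 5*sqrt(2))*(h - 3*sqrt(2))*(h - 2*sqrt(2))*(h + sqrt(2))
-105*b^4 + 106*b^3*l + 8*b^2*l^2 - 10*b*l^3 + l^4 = (-7*b + l)*(-5*b + l)*(-b + l)*(3*b + l)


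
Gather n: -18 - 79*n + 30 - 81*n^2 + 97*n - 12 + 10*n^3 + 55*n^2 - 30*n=10*n^3 - 26*n^2 - 12*n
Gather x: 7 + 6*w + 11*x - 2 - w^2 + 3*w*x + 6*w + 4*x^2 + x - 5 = -w^2 + 12*w + 4*x^2 + x*(3*w + 12)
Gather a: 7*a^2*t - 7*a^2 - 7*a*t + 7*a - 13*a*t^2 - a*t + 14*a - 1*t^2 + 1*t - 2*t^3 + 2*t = a^2*(7*t - 7) + a*(-13*t^2 - 8*t + 21) - 2*t^3 - t^2 + 3*t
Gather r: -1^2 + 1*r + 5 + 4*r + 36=5*r + 40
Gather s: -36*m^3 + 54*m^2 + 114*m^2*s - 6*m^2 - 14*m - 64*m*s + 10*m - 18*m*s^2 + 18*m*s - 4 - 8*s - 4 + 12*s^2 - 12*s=-36*m^3 + 48*m^2 - 4*m + s^2*(12 - 18*m) + s*(114*m^2 - 46*m - 20) - 8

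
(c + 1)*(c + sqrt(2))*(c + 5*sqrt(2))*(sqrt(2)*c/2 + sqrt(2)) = sqrt(2)*c^4/2 + 3*sqrt(2)*c^3/2 + 6*c^3 + 6*sqrt(2)*c^2 + 18*c^2 + 12*c + 15*sqrt(2)*c + 10*sqrt(2)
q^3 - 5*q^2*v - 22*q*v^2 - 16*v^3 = (q - 8*v)*(q + v)*(q + 2*v)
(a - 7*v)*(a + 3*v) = a^2 - 4*a*v - 21*v^2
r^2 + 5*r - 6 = (r - 1)*(r + 6)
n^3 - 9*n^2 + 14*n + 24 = (n - 6)*(n - 4)*(n + 1)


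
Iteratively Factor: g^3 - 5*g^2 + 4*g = (g - 1)*(g^2 - 4*g) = (g - 4)*(g - 1)*(g)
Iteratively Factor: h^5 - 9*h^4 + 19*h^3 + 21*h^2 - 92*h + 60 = (h - 5)*(h^4 - 4*h^3 - h^2 + 16*h - 12) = (h - 5)*(h - 3)*(h^3 - h^2 - 4*h + 4) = (h - 5)*(h - 3)*(h - 2)*(h^2 + h - 2) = (h - 5)*(h - 3)*(h - 2)*(h - 1)*(h + 2)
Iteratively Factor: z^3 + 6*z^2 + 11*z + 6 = (z + 1)*(z^2 + 5*z + 6) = (z + 1)*(z + 2)*(z + 3)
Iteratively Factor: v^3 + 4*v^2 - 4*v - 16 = (v + 2)*(v^2 + 2*v - 8) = (v + 2)*(v + 4)*(v - 2)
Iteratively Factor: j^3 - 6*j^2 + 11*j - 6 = (j - 3)*(j^2 - 3*j + 2) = (j - 3)*(j - 2)*(j - 1)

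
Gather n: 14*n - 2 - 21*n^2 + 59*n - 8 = -21*n^2 + 73*n - 10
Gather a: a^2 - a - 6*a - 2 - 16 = a^2 - 7*a - 18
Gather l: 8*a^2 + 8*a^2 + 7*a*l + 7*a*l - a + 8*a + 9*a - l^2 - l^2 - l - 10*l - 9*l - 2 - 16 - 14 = 16*a^2 + 16*a - 2*l^2 + l*(14*a - 20) - 32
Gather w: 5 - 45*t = 5 - 45*t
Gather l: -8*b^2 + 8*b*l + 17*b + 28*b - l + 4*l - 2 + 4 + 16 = -8*b^2 + 45*b + l*(8*b + 3) + 18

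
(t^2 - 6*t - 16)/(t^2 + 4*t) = (t^2 - 6*t - 16)/(t*(t + 4))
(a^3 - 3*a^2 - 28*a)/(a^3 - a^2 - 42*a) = (a + 4)/(a + 6)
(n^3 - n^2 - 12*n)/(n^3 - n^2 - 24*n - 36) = n*(n - 4)/(n^2 - 4*n - 12)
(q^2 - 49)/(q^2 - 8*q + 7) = (q + 7)/(q - 1)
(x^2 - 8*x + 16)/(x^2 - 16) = (x - 4)/(x + 4)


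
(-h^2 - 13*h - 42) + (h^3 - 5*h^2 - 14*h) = h^3 - 6*h^2 - 27*h - 42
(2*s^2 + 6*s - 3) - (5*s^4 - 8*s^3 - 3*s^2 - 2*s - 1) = -5*s^4 + 8*s^3 + 5*s^2 + 8*s - 2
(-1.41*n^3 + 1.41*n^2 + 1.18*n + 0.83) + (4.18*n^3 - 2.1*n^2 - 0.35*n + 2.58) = 2.77*n^3 - 0.69*n^2 + 0.83*n + 3.41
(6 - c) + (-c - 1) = 5 - 2*c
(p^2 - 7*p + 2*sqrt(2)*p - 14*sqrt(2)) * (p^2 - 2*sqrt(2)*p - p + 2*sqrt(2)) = p^4 - 8*p^3 - p^2 + 64*p - 56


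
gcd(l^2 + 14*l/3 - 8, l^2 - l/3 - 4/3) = l - 4/3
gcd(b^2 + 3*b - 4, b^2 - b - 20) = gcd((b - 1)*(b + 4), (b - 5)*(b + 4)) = b + 4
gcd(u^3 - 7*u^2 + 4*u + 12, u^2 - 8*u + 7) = 1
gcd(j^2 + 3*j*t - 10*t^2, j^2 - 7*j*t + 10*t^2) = -j + 2*t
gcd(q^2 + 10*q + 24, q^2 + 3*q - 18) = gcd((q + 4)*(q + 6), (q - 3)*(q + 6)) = q + 6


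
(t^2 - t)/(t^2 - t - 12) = t*(1 - t)/(-t^2 + t + 12)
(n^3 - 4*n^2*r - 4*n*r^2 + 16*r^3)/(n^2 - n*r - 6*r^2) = (-n^2 + 6*n*r - 8*r^2)/(-n + 3*r)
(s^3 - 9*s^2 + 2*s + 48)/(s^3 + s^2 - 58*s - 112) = (s - 3)/(s + 7)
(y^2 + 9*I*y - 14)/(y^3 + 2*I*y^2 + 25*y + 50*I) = (y + 7*I)/(y^2 + 25)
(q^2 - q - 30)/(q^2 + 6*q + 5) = (q - 6)/(q + 1)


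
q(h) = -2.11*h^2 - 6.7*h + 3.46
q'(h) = -4.22*h - 6.7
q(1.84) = -16.01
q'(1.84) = -14.46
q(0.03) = 3.26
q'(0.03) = -6.83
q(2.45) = -25.62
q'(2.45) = -17.04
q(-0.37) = 5.65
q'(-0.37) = -5.14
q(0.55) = -0.86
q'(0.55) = -9.02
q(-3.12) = 3.82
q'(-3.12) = 6.47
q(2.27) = -22.62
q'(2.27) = -16.28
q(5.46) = -96.02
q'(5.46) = -29.74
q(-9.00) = -107.15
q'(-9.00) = 31.28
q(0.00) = 3.46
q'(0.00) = -6.70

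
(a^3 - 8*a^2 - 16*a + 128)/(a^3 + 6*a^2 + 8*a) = (a^2 - 12*a + 32)/(a*(a + 2))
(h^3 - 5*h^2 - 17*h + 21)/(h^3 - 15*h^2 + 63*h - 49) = (h + 3)/(h - 7)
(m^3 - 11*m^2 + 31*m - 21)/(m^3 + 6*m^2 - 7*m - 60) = (m^2 - 8*m + 7)/(m^2 + 9*m + 20)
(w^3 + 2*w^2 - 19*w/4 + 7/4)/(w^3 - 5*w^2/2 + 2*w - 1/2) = (w + 7/2)/(w - 1)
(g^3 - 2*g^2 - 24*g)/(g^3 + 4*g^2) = (g - 6)/g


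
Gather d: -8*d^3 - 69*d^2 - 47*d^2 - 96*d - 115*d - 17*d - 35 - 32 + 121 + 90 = -8*d^3 - 116*d^2 - 228*d + 144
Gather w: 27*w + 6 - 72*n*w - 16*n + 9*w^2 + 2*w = -16*n + 9*w^2 + w*(29 - 72*n) + 6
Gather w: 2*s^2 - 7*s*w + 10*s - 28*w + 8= 2*s^2 + 10*s + w*(-7*s - 28) + 8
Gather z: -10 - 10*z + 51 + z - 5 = 36 - 9*z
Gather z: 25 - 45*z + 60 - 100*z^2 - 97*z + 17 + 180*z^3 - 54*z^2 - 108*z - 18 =180*z^3 - 154*z^2 - 250*z + 84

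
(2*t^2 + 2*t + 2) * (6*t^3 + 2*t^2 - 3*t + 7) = 12*t^5 + 16*t^4 + 10*t^3 + 12*t^2 + 8*t + 14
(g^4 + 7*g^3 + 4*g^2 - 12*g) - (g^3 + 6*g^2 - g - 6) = g^4 + 6*g^3 - 2*g^2 - 11*g + 6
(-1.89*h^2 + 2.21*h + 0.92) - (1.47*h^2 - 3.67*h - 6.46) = -3.36*h^2 + 5.88*h + 7.38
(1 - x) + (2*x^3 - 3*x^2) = 2*x^3 - 3*x^2 - x + 1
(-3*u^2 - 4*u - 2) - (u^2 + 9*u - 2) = -4*u^2 - 13*u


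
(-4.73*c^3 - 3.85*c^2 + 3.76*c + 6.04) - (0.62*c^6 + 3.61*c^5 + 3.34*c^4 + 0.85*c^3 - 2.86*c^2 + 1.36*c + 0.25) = -0.62*c^6 - 3.61*c^5 - 3.34*c^4 - 5.58*c^3 - 0.99*c^2 + 2.4*c + 5.79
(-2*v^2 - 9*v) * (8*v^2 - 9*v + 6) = -16*v^4 - 54*v^3 + 69*v^2 - 54*v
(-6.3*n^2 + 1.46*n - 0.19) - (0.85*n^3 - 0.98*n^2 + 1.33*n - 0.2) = -0.85*n^3 - 5.32*n^2 + 0.13*n + 0.01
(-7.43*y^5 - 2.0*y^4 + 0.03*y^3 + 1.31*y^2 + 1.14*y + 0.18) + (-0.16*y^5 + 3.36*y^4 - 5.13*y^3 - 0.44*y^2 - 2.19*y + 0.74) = -7.59*y^5 + 1.36*y^4 - 5.1*y^3 + 0.87*y^2 - 1.05*y + 0.92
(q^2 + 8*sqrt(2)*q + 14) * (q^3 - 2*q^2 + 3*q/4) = q^5 - 2*q^4 + 8*sqrt(2)*q^4 - 16*sqrt(2)*q^3 + 59*q^3/4 - 28*q^2 + 6*sqrt(2)*q^2 + 21*q/2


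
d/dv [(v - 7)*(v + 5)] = 2*v - 2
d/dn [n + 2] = 1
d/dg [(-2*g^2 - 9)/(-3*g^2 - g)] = (2*g^2 - 54*g - 9)/(g^2*(9*g^2 + 6*g + 1))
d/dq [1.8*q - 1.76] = 1.80000000000000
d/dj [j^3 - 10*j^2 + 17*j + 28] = 3*j^2 - 20*j + 17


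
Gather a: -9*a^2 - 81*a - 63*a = -9*a^2 - 144*a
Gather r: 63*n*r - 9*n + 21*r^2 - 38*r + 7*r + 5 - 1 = -9*n + 21*r^2 + r*(63*n - 31) + 4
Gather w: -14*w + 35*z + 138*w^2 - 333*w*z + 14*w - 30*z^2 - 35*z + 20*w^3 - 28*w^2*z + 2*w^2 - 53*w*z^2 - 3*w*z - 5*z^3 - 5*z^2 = 20*w^3 + w^2*(140 - 28*z) + w*(-53*z^2 - 336*z) - 5*z^3 - 35*z^2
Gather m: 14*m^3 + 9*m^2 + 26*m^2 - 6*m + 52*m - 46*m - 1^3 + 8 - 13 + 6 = 14*m^3 + 35*m^2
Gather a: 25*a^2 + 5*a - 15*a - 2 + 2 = 25*a^2 - 10*a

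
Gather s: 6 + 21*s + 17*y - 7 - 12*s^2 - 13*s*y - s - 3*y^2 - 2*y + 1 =-12*s^2 + s*(20 - 13*y) - 3*y^2 + 15*y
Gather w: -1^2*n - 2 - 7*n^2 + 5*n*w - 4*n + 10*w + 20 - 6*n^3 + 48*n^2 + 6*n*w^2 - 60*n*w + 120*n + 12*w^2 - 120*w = -6*n^3 + 41*n^2 + 115*n + w^2*(6*n + 12) + w*(-55*n - 110) + 18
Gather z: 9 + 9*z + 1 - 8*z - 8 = z + 2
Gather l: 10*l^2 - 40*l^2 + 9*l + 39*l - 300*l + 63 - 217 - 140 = -30*l^2 - 252*l - 294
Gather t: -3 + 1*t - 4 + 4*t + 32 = 5*t + 25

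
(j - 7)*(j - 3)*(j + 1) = j^3 - 9*j^2 + 11*j + 21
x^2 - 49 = (x - 7)*(x + 7)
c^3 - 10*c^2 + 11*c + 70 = (c - 7)*(c - 5)*(c + 2)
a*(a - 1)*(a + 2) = a^3 + a^2 - 2*a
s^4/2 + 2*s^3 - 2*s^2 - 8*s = s*(s/2 + 1)*(s - 2)*(s + 4)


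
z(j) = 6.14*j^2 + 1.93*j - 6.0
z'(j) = 12.28*j + 1.93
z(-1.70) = 8.46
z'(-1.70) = -18.95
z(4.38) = 120.25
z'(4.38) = 55.72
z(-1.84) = 11.24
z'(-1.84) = -20.67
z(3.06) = 57.40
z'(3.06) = 39.51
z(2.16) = 26.82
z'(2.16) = 28.45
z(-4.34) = 101.27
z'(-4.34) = -51.37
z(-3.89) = 79.40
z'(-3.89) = -45.84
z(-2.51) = 27.84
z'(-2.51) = -28.89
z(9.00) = 508.71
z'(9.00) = 112.45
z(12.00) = 901.32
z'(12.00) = 149.29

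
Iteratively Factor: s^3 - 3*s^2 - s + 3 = (s + 1)*(s^2 - 4*s + 3) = (s - 1)*(s + 1)*(s - 3)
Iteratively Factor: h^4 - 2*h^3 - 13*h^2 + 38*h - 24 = (h + 4)*(h^3 - 6*h^2 + 11*h - 6) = (h - 1)*(h + 4)*(h^2 - 5*h + 6) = (h - 2)*(h - 1)*(h + 4)*(h - 3)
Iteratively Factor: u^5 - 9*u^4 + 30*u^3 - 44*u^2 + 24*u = (u - 2)*(u^4 - 7*u^3 + 16*u^2 - 12*u) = (u - 3)*(u - 2)*(u^3 - 4*u^2 + 4*u) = (u - 3)*(u - 2)^2*(u^2 - 2*u) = u*(u - 3)*(u - 2)^2*(u - 2)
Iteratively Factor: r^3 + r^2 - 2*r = (r)*(r^2 + r - 2) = r*(r - 1)*(r + 2)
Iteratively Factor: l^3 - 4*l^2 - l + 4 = (l - 4)*(l^2 - 1) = (l - 4)*(l - 1)*(l + 1)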